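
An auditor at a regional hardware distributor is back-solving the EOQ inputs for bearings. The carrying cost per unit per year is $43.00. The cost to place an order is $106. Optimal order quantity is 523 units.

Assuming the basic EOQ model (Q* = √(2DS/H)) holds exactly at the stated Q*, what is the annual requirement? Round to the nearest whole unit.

EOQ relation: Q² = 2DS/H, so rearrange for the unknown.
D = Q²H / (2S) = 523² × 43 / (2 × 106) = 55,479.94

55,480 units per year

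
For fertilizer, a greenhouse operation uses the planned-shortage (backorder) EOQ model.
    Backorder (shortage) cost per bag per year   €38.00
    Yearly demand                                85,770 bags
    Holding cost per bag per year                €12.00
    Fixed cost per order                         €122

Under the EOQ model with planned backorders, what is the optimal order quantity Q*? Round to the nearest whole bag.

Q* = √(2DS/H) · √((H + b)/b)
   = √(2 × 85,770 × 122 / 12) · √((12 + 38) / 38)
   = 1,320.602 × 1.1471 ≈ 1,514.83

1,515 bags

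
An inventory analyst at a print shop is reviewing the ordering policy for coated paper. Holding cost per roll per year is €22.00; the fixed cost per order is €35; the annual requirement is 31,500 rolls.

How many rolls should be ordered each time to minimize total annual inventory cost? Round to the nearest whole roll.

317 rolls

EOQ = √(2DS/H) = √(2 × 31,500 × 35 / 22)
    = √(100,227.27) ≈ 316.59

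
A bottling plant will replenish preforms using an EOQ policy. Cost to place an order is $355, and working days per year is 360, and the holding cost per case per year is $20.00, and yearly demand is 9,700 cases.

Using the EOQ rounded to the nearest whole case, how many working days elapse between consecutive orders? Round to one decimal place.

21.8 days

2DS/H = 2·9,700·355/20 = 344,350.00
EOQ = √344,350.00 ≈ 586.81 → Q = 587 cases
T = Q/D × 360 days = 587/9,700 × 360 = 21.786 days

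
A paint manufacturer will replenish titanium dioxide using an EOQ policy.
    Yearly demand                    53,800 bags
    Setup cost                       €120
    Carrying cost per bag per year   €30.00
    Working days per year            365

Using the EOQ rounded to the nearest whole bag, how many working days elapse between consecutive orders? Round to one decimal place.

4.5 days

EOQ = √(2DS/H) = √(2 × 53,800 × 120 / 30)
    = √(430,400.00) ≈ 656.05 → Q = 656 bags
Cycle time = (working days × Q)/D = (365 × 656) / 53,800 = 4.451 days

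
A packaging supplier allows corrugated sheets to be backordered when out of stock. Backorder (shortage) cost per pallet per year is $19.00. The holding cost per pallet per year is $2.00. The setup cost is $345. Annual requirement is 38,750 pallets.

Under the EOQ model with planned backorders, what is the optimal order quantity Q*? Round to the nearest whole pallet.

3,844 pallets

Basic EOQ = √(2·38,750·345/2) = 3,656.330
Backorder adjustment √((H+b)/b) = √((2+19)/19) = 1.0513
Q* = 3,656.330 × 1.0513 ≈ 3,843.95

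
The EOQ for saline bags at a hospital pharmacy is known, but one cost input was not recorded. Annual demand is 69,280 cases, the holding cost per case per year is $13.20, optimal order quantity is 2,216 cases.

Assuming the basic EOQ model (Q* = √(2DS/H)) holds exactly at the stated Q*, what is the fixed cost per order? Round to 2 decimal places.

EOQ relation: Q² = 2DS/H, so rearrange for the unknown.
S = Q²H / (2D) = 2,216² × 13.2 / (2 × 69,280) = 467.8165

$467.82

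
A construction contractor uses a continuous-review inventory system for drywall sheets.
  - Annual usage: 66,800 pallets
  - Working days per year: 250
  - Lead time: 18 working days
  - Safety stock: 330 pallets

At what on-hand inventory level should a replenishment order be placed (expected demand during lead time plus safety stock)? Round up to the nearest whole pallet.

Daily demand d = 66,800 / 250 = 267.200 pallets/day
Demand during lead time = 267.200 × 18 = 4,809.60
Reorder point = 4,809.60 + 330 = 5,139.60 → round up

5,140 pallets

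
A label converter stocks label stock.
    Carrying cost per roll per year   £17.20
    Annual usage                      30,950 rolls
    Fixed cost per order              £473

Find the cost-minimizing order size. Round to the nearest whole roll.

1,305 rolls

Optimal lot size Q* = (2 × 30,950 × £473 / £17.2)^½ ≈ 1,304.70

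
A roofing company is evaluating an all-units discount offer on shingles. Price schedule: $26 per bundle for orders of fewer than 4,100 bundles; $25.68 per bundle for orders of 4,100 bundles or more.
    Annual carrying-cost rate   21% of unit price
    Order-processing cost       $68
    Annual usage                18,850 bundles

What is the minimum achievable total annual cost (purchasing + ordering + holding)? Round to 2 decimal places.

$493,841.29

H₁ = 21%×$26 = $5.4600;  H₂ = 21%×$25.68 = $5.3928
EOQ₁ = √(2×18,850×68/5.4600) = 685.22  (< 4,100, feasible at tier 1)
EOQ₂ = √(2×18,850×68/5.3928) = 689.47  (< 4,100 → use Q = 4,100 at tier-2 price)
TC(tier 1 (EOQ₁), Q≈685.2) = $493,841.29
TC(tier 2, Q≈4,100.0) = $495,435.87
Minimum at tier 1 (EOQ₁): $493,841.29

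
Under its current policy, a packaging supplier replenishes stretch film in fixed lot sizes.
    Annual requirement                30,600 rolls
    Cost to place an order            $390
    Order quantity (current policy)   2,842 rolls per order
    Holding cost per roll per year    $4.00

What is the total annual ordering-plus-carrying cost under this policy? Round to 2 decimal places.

Ordering: D/Q × S = 30,600/2,842 × $390 = $4,199.16
Holding:  Q/2 × H = 2,842/2 × $4 = $5,684.00
Total = $4,199.16 + $5,684.00 = $9,883.16

$9,883.16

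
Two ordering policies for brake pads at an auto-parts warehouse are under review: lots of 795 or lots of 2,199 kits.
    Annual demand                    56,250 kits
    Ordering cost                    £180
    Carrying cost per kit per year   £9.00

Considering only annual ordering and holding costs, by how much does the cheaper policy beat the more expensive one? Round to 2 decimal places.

£1,813.48

TC(Q) = (D/Q)S + (Q/2)H
TC(795) = (56,250/795)×180 + (795/2)×9 = £16,313.35
TC(2,199) = (56,250/2,199)×180 + (2,199/2)×9 = £14,499.87
|ΔTC| = |£16,313.35 − £14,499.87| = £1,813.48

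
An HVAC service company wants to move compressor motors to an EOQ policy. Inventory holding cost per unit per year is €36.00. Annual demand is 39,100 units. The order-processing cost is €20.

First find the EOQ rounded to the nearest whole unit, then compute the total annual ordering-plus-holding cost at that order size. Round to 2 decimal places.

2DS/H = 2·39,100·20/36 = 43,444.44
EOQ = √43,444.44 ≈ 208.43 → Q = 208 units
Orders/yr = 39,100/208 = 187.981; ordering cost = 187.981 × €20 = €3,759.62
Average inventory = 208/2 = 104; holding cost = 104 × €36 = €3,744.00
Total = €3,759.62 + €3,744.00 = €7,503.62

€7,503.62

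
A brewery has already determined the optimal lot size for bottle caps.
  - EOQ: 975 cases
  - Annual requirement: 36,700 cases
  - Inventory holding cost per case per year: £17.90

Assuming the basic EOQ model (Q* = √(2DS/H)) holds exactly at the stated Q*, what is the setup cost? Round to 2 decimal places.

Since Q* = (2DS/H)^½, squaring gives Q*²·H = 2DS.
S = Q²H / (2D) = 975² × 17.9 / (2 × 36,700) = 231.8282

£231.83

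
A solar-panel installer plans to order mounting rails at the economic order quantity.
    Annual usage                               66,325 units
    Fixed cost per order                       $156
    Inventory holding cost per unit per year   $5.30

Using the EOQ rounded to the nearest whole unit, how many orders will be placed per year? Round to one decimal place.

33.6 orders per year

Optimal lot size Q* = (2 × 66,325 × $156 / $5.3)^½ ≈ 1,975.96 → Q = 1,976
Orders per year = D/Q = 66,325 / 1,976 = 33.565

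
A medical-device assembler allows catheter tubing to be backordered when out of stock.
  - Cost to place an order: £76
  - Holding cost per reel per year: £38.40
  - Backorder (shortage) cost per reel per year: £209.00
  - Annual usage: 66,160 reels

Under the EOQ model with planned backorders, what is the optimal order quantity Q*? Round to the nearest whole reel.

Basic EOQ = √(2·66,160·76/38.4) = 511.745
Backorder adjustment √((H+b)/b) = √((38.4+209)/209) = 1.0880
Q* = 511.745 × 1.0880 ≈ 556.78

557 reels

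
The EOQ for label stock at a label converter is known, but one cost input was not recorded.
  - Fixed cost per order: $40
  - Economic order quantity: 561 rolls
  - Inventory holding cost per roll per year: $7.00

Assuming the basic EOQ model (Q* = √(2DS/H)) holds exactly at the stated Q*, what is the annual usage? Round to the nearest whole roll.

EOQ relation: Q² = 2DS/H, so rearrange for the unknown.
D = Q²H / (2S) = 561² × 7 / (2 × 40) = 27,538.09

27,538 rolls per year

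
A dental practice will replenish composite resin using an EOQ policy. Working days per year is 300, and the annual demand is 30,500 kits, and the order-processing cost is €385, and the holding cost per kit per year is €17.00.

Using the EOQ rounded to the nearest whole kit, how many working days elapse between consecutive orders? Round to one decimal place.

Optimal lot size Q* = (2 × 30,500 × €385 / €17)^½ ≈ 1,175.36 → Q = 1,175 kits
Days between orders = 300 / (D/Q) = 300 / 25.957 ≈ 11.557

11.6 days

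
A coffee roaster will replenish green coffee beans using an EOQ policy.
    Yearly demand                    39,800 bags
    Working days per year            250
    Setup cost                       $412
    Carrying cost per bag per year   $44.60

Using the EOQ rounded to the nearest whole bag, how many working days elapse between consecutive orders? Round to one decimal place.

5.4 days

2DS/H = 2·39,800·412/44.6 = 735,318.39
EOQ = √735,318.39 ≈ 857.51 → Q = 858 bags
Days between orders = 250 / (D/Q) = 250 / 46.387 ≈ 5.389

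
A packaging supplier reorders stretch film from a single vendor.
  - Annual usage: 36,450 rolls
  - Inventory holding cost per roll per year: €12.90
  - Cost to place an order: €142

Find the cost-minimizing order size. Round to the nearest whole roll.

Optimal lot size Q* = (2 × 36,450 × €142 / €12.9)^½ ≈ 895.80

896 rolls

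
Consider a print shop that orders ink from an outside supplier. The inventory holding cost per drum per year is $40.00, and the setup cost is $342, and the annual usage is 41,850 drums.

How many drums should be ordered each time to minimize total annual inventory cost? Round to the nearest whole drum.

2DS/H = 2·41,850·342/40 = 715,635.00
EOQ = √715,635.00 ≈ 845.95

846 drums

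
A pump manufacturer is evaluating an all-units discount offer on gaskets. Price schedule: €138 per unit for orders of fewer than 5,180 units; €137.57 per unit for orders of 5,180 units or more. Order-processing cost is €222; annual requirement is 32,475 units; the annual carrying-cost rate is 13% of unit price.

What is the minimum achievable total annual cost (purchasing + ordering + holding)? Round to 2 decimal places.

€4,497,633.38

H₁ = 13%×€138 = €17.9400;  H₂ = 13%×€137.57 = €17.8841
EOQ₁ = √(2×32,475×222/17.9400) = 896.51  (< 5,180, feasible at tier 1)
EOQ₂ = √(2×32,475×222/17.8841) = 897.91  (< 5,180 → use Q = 5,180 at tier-2 price)
TC(tier 1 (EOQ₁), Q≈896.5) = €4,497,633.38
TC(tier 2, Q≈5,180.0) = €4,515,297.35
Minimum at tier 1 (EOQ₁): €4,497,633.38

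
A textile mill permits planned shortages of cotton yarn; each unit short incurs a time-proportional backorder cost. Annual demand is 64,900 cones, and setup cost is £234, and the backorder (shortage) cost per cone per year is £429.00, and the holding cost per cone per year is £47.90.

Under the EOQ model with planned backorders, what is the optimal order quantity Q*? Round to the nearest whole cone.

840 cones

Q* = √(2DS/H) · √((H + b)/b)
   = √(2 × 64,900 × 234 / 47.9) · √((47.9 + 429) / 429)
   = 796.301 × 1.0544 ≈ 839.58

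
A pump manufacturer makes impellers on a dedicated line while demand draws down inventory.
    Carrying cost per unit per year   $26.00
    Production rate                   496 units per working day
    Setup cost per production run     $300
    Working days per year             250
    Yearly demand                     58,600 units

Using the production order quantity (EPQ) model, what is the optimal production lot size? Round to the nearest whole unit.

1,601 units

Daily demand d = 58,600/250 = 234.400; p = 496; 1 − d/p = 0.52742
EPQ = √(2DS / (H(1 − d/p)))
    = √(2 × 58,600 × 300 / (26 × 0.52742)) ≈ 1,601.25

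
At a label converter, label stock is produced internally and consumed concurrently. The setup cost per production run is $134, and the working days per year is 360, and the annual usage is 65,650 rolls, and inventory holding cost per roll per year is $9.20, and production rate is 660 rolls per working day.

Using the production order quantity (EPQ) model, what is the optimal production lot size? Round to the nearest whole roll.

1,626 rolls

Daily demand d = 65,650/360 = 182.361; p = 660; 1 − d/p = 0.72370
EPQ = √(2DS / (H(1 − d/p)))
    = √(2 × 65,650 × 134 / (9.2 × 0.72370)) ≈ 1,625.60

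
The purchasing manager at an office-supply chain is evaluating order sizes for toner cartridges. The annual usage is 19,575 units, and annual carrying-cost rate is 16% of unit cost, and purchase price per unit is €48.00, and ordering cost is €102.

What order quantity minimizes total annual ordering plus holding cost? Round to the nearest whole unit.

721 units

H = i·C = 0.16 × €48 = €7.6800 per unit-year
2DS/H = 2·19,575·102/7.68 = 519,960.94
EOQ = √519,960.94 ≈ 721.08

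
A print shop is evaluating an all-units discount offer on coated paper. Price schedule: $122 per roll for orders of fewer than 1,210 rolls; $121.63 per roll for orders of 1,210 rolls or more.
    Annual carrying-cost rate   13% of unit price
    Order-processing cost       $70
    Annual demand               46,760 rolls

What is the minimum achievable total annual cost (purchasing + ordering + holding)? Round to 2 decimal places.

$5,699,690.12

H₁ = 13%×$122 = $15.8600;  H₂ = 13%×$121.63 = $15.8119
EOQ₁ = √(2×46,760×70/15.8600) = 642.47  (< 1,210, feasible at tier 1)
EOQ₂ = √(2×46,760×70/15.8119) = 643.44  (< 1,210 → use Q = 1,210 at tier-2 price)
TC(tier 1 (EOQ₁), Q≈642.5) = $5,714,909.50
TC(tier 2, Q≈1,210.0) = $5,699,690.12
Minimum at tier 2: $5,699,690.12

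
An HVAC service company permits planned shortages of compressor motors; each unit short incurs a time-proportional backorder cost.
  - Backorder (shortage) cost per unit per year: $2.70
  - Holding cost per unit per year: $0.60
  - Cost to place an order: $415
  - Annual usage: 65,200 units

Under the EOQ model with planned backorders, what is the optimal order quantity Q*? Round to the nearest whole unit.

Q* = √(2DS/H) · √((H + b)/b)
   = √(2 × 65,200 × 415 / 0.6) · √((0.6 + 2.7) / 2.7)
   = 9,497.017 × 1.1055 ≈ 10,499.35

10,499 units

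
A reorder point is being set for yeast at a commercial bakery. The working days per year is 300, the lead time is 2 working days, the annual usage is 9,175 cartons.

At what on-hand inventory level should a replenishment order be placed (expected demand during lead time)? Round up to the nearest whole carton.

Daily demand d = 9,175 / 300 = 30.583 cartons/day
Demand during lead time = 30.583 × 2 = 61.17
Reorder point = 61.17 → round up

62 cartons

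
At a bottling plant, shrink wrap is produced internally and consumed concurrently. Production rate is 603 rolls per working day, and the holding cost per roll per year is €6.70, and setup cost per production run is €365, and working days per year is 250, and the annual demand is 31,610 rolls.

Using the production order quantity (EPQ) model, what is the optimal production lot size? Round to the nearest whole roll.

2,088 rolls

Daily demand d = 31,610/250 = 126.440; p = 603; 1 − d/p = 0.79032
EPQ = √(2DS / (H(1 − d/p)))
    = √(2 × 31,610 × 365 / (6.7 × 0.79032)) ≈ 2,087.55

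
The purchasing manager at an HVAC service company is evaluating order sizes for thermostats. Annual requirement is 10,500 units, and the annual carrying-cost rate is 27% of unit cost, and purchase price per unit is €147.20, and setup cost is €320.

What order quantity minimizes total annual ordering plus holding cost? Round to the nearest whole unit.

Carrying cost H = €147.2 × 27% = €39.7440/unit/yr
Optimal lot size Q* = (2 × 10,500 × €320 / €39.744)^½ ≈ 411.20

411 units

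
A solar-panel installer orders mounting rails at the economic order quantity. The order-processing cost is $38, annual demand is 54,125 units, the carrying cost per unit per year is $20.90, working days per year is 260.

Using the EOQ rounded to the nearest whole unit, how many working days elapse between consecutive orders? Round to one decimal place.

2.1 days

EOQ = √(2DS/H) = √(2 × 54,125 × 38 / 20.9)
    = √(196,818.18) ≈ 443.64 → Q = 444 units
T = Q/D × 260 days = 444/54,125 × 260 = 2.133 days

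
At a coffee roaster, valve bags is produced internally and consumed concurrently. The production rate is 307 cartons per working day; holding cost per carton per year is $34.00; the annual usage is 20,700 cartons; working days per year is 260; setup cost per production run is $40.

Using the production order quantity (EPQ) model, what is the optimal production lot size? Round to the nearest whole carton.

d = 20,700/260 = 79.6154 cartons/day;  effective holding cost H(1 − d/p) = 34·(1 − 79.6154/307) = 25.18266
Q* = √(2DS / H_eff) = √(2·20,700·40 / 25.18266) ≈ 256.44

256 cartons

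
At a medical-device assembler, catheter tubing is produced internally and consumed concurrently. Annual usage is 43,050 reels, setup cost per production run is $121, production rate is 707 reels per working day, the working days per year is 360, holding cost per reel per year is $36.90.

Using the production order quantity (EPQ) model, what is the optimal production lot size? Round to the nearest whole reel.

Daily demand d = 43,050/360 = 119.583; p = 707; 1 − d/p = 0.83086
EPQ = √(2DS / (H(1 − d/p)))
    = √(2 × 43,050 × 121 / (36.9 × 0.83086)) ≈ 582.93

583 reels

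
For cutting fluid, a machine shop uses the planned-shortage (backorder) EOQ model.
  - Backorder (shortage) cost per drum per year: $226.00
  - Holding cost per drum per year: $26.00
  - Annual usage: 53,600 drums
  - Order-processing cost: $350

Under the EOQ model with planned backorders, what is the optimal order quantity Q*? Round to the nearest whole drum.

1,269 drums

Basic EOQ = √(2·53,600·350/26) = 1,201.281
Backorder adjustment √((H+b)/b) = √((26+226)/226) = 1.0560
Q* = 1,201.281 × 1.0560 ≈ 1,268.50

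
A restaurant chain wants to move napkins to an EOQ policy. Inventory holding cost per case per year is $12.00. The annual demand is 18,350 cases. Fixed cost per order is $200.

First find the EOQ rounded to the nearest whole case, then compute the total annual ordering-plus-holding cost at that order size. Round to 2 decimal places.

$9,385.09

Q* = √(2·D·S / H) = √(2·18,350·200 / 12) = √611,666.7 ≈ 782.09 → Q = 782 cases
Annual ordering cost = (D/Q)·S = (18,350/782) × 200 = $4,693.09
Annual holding cost  = (Q/2)·H = (782/2) × 12 = $4,692.00
Total = $4,693.09 + $4,692.00 = $9,385.09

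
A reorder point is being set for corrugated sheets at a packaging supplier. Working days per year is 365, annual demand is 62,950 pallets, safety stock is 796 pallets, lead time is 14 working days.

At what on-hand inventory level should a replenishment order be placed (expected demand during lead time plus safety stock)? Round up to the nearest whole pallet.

Daily demand d = 62,950 / 365 = 172.466 pallets/day
Demand during lead time = 172.466 × 14 = 2,414.52
Reorder point = 2,414.52 + 796 = 3,210.52 → round up

3,211 pallets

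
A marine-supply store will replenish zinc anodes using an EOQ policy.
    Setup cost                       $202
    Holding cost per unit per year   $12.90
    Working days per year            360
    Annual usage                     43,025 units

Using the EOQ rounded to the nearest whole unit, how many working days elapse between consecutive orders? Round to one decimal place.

9.7 days

Optimal lot size Q* = (2 × 43,025 × $202 / $12.9)^½ ≈ 1,160.80 → Q = 1,161 units
Days between orders = 360 / (D/Q) = 360 / 37.059 ≈ 9.714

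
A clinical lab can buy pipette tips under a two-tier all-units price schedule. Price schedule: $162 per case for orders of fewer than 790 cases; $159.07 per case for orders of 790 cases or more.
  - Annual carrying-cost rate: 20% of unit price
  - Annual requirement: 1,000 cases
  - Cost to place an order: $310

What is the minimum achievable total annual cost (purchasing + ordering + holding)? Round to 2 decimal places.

H₁ = 20%×$162 = $32.4000;  H₂ = 20%×$159.07 = $31.8140
EOQ₁ = √(2×1,000×310/32.4000) = 138.33  (< 790, feasible at tier 1)
EOQ₂ = √(2×1,000×310/31.8140) = 139.60  (< 790 → use Q = 790 at tier-2 price)
TC(tier 1 (EOQ₁), Q≈138.3) = $166,481.96
TC(tier 2, Q≈790.0) = $172,028.94
Minimum at tier 1 (EOQ₁): $166,481.96

$166,481.96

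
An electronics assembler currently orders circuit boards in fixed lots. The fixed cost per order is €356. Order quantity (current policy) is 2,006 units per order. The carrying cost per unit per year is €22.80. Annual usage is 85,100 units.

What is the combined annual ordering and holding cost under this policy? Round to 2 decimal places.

Annual ordering cost = (D/Q)·S = (85,100/2,006) × 356 = €15,102.49
Annual holding cost  = (Q/2)·H = (2,006/2) × 22.8 = €22,868.40
Total = €15,102.49 + €22,868.40 = €37,970.89

€37,970.89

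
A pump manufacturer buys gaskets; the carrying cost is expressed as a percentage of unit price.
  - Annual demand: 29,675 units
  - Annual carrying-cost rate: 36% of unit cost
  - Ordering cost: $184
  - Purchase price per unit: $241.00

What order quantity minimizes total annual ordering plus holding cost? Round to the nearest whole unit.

355 units

H = i·C = 0.36 × $241 = $86.7600 per unit-year
2DS/H = 2·29,675·184/86.76 = 125,869.06
EOQ = √125,869.06 ≈ 354.78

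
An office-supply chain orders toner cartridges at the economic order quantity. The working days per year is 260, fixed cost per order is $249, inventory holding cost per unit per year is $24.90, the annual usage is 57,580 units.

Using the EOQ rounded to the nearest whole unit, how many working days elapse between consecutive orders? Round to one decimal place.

2DS/H = 2·57,580·249/24.9 = 1,151,600.00
EOQ = √1,151,600.00 ≈ 1,073.13 → Q = 1,073 units
Cycle time = (working days × Q)/D = (260 × 1,073) / 57,580 = 4.845 days

4.8 days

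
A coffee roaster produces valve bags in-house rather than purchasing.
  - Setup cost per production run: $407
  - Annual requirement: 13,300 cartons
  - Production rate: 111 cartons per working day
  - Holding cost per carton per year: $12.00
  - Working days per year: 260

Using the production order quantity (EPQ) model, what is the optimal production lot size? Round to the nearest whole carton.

d = 13,300/260 = 51.1538 cartons/day;  effective holding cost H(1 − d/p) = 12·(1 − 51.1538/111) = 6.46985
Q* = √(2DS / H_eff) = √(2·13,300·407 / 6.46985) ≈ 1,293.57

1,294 cartons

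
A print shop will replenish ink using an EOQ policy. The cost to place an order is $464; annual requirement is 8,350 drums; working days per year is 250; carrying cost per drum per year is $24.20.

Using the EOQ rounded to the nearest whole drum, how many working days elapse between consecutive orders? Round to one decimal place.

Optimal lot size Q* = (2 × 8,350 × $464 / $24.2)^½ ≈ 565.86 → Q = 566 drums
Days between orders = 250 / (D/Q) = 250 / 14.753 ≈ 16.946

16.9 days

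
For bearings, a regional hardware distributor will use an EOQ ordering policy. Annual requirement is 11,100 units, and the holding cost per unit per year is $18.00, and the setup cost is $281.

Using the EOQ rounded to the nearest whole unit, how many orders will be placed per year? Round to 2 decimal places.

18.85 orders per year

Q* = √(2·D·S / H) = √(2·11,100·281 / 18) = √346,566.7 ≈ 588.70 → Q = 589
N = D/Q = 11,100/589 ≈ 18.846 orders/yr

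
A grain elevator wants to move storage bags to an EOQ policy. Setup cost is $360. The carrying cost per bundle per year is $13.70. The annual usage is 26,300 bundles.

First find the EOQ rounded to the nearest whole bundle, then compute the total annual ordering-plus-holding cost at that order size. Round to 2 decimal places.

$16,106.62

Optimal lot size Q* = (2 × 26,300 × $360 / $13.7)^½ ≈ 1,175.67 → Q = 1,176 bundles
Annual ordering cost = (D/Q)·S = (26,300/1,176) × 360 = $8,051.02
Annual holding cost  = (Q/2)·H = (1,176/2) × 13.7 = $8,055.60
Total = $8,051.02 + $8,055.60 = $16,106.62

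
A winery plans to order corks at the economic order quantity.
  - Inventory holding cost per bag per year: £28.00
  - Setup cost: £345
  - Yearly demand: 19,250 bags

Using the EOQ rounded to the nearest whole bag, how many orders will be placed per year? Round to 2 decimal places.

EOQ = √(2DS/H) = √(2 × 19,250 × 345 / 28)
    = √(474,375.00) ≈ 688.75 → Q = 689
N = D/Q = 19,250/689 ≈ 27.939 orders/yr

27.94 orders per year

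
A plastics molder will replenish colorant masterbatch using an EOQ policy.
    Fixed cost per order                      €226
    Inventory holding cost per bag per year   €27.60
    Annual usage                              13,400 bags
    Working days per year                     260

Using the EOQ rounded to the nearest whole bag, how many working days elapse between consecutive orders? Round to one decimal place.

Optimal lot size Q* = (2 × 13,400 × €226 / €27.6)^½ ≈ 468.45 → Q = 468 bags
Cycle time = (working days × Q)/D = (260 × 468) / 13,400 = 9.081 days

9.1 days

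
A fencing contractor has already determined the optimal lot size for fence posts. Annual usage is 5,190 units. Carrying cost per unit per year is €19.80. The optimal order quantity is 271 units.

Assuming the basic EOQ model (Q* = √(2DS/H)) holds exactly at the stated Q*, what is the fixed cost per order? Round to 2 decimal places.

€140.09

EOQ relation: Q² = 2DS/H, so rearrange for the unknown.
S = Q²H / (2D) = 271² × 19.8 / (2 × 5,190) = 140.0898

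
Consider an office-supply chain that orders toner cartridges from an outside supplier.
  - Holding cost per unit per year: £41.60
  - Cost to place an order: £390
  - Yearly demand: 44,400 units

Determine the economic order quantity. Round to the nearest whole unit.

912 units

Optimal lot size Q* = (2 × 44,400 × £390 / £41.6)^½ ≈ 912.41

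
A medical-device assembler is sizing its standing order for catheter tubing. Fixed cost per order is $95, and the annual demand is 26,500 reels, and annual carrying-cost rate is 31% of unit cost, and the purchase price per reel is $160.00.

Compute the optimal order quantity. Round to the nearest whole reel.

319 reels

H = i·C = 0.31 × $160 = $49.6000 per reel-year
Q* = √(2·D·S / H) = √(2·26,500·95 / 49.6) = √101,512.1 ≈ 318.61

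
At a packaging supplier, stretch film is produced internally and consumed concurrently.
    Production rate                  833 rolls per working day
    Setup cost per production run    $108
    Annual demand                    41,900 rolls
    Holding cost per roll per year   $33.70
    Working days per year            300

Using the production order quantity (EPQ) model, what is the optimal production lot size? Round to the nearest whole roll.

Daily demand d = 41,900/300 = 139.667; p = 833; 1 − d/p = 0.83233
EPQ = √(2DS / (H(1 − d/p)))
    = √(2 × 41,900 × 108 / (33.7 × 0.83233)) ≈ 568.03

568 rolls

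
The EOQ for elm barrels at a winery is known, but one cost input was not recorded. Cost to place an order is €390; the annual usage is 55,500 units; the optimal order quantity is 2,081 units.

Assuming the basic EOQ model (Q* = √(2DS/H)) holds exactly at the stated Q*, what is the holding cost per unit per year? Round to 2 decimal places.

EOQ relation: Q² = 2DS/H, so rearrange for the unknown.
H = 2DS / Q² = 2 × 55,500 × 390 / 2,081² = 9.9964

€10.00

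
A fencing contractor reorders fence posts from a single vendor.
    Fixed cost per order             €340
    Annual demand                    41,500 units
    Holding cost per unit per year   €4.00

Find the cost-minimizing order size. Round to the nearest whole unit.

Q* = √(2·D·S / H) = √(2·41,500·340 / 4) = √7,055,000.0 ≈ 2,656.12

2,656 units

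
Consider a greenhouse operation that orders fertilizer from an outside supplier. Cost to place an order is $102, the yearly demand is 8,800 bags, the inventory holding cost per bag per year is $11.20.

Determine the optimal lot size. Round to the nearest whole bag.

400 bags

EOQ = √(2DS/H) = √(2 × 8,800 × 102 / 11.2)
    = √(160,285.71) ≈ 400.36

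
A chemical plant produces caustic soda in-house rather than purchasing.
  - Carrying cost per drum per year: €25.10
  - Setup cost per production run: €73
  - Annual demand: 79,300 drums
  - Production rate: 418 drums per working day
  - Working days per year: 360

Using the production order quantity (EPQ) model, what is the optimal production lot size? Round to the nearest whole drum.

Daily demand d = 79,300/360 = 220.278; p = 418; 1 − d/p = 0.47302
EPQ = √(2DS / (H(1 − d/p)))
    = √(2 × 79,300 × 73 / (25.1 × 0.47302)) ≈ 987.50

987 drums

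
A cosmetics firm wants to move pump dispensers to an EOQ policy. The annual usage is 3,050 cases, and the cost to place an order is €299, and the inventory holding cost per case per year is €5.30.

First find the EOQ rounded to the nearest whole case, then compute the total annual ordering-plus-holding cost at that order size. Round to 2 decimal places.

2DS/H = 2·3,050·299/5.3 = 344,132.08
EOQ = √344,132.08 ≈ 586.63 → Q = 587 cases
Annual ordering cost = (D/Q)·S = (3,050/587) × 299 = €1,553.58
Annual holding cost  = (Q/2)·H = (587/2) × 5.3 = €1,555.55
Total = €1,553.58 + €1,555.55 = €3,109.13

€3,109.13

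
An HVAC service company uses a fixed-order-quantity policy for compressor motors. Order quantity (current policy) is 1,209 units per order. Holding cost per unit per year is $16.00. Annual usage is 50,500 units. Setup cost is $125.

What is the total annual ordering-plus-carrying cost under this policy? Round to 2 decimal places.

$14,893.26

Ordering: D/Q × S = 50,500/1,209 × $125 = $5,221.26
Holding:  Q/2 × H = 1,209/2 × $16 = $9,672.00
Total = $5,221.26 + $9,672.00 = $14,893.26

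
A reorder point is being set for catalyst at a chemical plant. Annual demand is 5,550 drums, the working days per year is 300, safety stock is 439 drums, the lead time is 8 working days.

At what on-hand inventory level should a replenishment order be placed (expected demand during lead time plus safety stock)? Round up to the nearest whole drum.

587 drums

Daily demand d = 5,550 / 300 = 18.500 drums/day
Demand during lead time = 18.500 × 8 = 148.00
Reorder point = 148.00 + 439 = 587.00 → round up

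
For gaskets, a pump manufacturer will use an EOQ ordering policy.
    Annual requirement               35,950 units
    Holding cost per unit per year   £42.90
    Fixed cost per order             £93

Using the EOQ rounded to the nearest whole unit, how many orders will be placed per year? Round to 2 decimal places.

Q* = √(2·D·S / H) = √(2·35,950·93 / 42.9) = √155,867.1 ≈ 394.80 → Q = 395
Orders per year = D/Q = 35,950 / 395 = 91.013

91.01 orders per year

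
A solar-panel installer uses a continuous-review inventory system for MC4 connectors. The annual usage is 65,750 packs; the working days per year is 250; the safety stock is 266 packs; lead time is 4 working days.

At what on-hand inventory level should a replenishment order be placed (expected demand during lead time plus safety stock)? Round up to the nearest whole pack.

1,318 packs

Daily demand d = 65,750 / 250 = 263.000 packs/day
Demand during lead time = 263.000 × 4 = 1,052.00
Reorder point = 1,052.00 + 266 = 1,318.00 → round up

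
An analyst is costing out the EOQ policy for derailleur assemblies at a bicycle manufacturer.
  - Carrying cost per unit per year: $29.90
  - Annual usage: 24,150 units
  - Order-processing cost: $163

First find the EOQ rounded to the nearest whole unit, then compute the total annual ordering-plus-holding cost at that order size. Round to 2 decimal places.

Optimal lot size Q* = (2 × 24,150 × $163 / $29.9)^½ ≈ 513.14 → Q = 513 units
Annual ordering cost = (D/Q)·S = (24,150/513) × 163 = $7,673.39
Annual holding cost  = (Q/2)·H = (513/2) × 29.9 = $7,669.35
Total = $7,673.39 + $7,669.35 = $15,342.74

$15,342.74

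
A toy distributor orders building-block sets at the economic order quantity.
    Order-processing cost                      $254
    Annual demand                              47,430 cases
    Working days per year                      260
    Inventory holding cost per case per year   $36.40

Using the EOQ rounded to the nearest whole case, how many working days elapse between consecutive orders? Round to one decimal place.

Optimal lot size Q* = (2 × 47,430 × $254 / $36.4)^½ ≈ 813.59 → Q = 814 cases
Days between orders = 260 / (D/Q) = 260 / 58.268 ≈ 4.462

4.5 days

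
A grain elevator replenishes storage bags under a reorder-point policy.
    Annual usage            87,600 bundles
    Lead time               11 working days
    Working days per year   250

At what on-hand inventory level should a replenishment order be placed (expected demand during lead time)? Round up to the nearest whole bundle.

3,855 bundles

Daily demand d = 87,600 / 250 = 350.400 bundles/day
Demand during lead time = 350.400 × 11 = 3,854.40
Reorder point = 3,854.40 → round up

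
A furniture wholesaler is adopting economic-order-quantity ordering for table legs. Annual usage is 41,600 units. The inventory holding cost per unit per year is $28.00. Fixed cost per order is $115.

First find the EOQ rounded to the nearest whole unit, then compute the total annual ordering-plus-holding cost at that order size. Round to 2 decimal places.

2DS/H = 2·41,600·115/28 = 341,714.29
EOQ = √341,714.29 ≈ 584.56 → Q = 585 units
Orders/yr = 41,600/585 = 71.111; ordering cost = 71.111 × $115 = $8,177.78
Average inventory = 585/2 = 292.5; holding cost = 292.5 × $28 = $8,190.00
Total = $8,177.78 + $8,190.00 = $16,367.78

$16,367.78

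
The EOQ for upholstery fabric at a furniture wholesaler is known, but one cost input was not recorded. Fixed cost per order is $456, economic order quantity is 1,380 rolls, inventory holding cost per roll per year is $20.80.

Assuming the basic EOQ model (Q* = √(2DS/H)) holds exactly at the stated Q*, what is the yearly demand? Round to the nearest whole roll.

EOQ relation: Q² = 2DS/H, so rearrange for the unknown.
D = Q²H / (2S) = 1,380² × 20.8 / (2 × 456) = 43,433.68

43,434 rolls per year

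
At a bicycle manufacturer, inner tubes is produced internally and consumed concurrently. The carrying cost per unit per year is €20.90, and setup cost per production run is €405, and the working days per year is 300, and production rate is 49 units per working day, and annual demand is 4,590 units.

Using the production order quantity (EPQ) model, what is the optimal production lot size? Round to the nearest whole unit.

d = 4,590/300 = 15.3000 units/day;  effective holding cost H(1 − d/p) = 20.9·(1 − 15.3000/49) = 14.37408
Q* = √(2DS / H_eff) = √(2·4,590·405 / 14.37408) ≈ 508.58

509 units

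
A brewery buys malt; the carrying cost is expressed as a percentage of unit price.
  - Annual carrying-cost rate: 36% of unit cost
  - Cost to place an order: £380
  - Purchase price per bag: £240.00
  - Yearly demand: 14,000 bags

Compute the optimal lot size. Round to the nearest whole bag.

Carrying cost H = £240 × 36% = £86.4000/bag/yr
Optimal lot size Q* = (2 × 14,000 × £380 / £86.4)^½ ≈ 350.92

351 bags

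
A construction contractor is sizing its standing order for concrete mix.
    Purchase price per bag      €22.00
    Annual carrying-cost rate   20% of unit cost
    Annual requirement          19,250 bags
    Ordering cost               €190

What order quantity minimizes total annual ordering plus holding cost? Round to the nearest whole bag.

1,289 bags

H = i·C = 0.2 × €22 = €4.4000 per bag-year
2DS/H = 2·19,250·190/4.4 = 1,662,500.00
EOQ = √1,662,500.00 ≈ 1,289.38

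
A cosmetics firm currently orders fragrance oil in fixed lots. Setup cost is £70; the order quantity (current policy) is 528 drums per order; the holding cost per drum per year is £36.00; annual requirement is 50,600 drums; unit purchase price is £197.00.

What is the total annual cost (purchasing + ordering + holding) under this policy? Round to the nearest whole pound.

£9,984,412

Annual ordering cost = (D/Q)·S = (50,600/528) × 70 = £6,708.33
Annual holding cost  = (Q/2)·H = (528/2) × 36 = £9,504.00
Purchase cost = D·C = 50,600 × 197 = £9,968,200.00
Total = £6,708.33 + £9,504.00 + £9,968,200.00 = £9,984,412.33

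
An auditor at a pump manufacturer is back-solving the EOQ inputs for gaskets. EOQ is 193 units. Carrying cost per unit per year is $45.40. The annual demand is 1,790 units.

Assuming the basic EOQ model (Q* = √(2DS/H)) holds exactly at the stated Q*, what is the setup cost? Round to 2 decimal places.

Since Q* = (2DS/H)^½, squaring gives Q*²·H = 2DS.
S = Q²H / (2D) = 193² × 45.4 / (2 × 1,790) = 472.3756

$472.38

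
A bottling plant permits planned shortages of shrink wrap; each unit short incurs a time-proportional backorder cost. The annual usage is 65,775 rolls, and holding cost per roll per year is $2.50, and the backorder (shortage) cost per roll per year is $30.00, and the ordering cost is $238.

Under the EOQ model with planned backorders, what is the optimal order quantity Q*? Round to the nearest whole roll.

3,683 rolls

Basic EOQ = √(2·65,775·238/2.5) = 3,538.864
Backorder adjustment √((H+b)/b) = √((2.5+30)/30) = 1.0408
Q* = 3,538.864 × 1.0408 ≈ 3,683.37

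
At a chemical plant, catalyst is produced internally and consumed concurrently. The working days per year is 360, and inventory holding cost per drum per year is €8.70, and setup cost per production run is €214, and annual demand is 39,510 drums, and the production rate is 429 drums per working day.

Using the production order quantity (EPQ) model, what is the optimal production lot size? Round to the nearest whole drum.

d = 39,510/360 = 109.7500 drums/day;  effective holding cost H(1 − d/p) = 8.7·(1 − 109.7500/429) = 6.47430
Q* = √(2DS / H_eff) = √(2·39,510·214 / 6.47430) ≈ 1,616.14

1,616 drums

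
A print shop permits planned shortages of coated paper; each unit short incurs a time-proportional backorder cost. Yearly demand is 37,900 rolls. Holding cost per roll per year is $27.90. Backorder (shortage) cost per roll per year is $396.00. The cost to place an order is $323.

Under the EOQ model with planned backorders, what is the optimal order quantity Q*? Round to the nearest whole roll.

Basic EOQ = √(2·37,900·323/27.9) = 936.772
Backorder adjustment √((H+b)/b) = √((27.9+396)/396) = 1.0346
Q* = 936.772 × 1.0346 ≈ 969.21

969 rolls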